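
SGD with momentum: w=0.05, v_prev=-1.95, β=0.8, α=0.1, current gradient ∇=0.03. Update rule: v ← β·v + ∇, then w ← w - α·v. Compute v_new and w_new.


v_new = 0.8·-1.95 + 0.03 = -1.56 + 0.03 = -1.53
w_new = 0.05 - 0.1·-1.53 = 0.05 + 0.153 = 0.203

v_new=-1.53, w_new=0.203


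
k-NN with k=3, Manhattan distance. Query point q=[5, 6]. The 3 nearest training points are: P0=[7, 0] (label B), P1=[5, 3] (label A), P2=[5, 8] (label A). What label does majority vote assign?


d(q,P0) = 8  (label B)
d(q,P1) = 3  (label A)
d(q,P2) = 2  (label A)
Votes: A=2, B=1
Majority → A

A


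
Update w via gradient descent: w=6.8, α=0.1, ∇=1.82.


w_new = w - α·∇
= 6.8 - 0.1·1.82
= 6.8 - 0.182
= 6.618

6.618


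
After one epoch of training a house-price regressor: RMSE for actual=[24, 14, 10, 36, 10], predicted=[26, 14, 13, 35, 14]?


MSE = 30/5 = 6
RMSE = √(30/5) = 2.4495

2.4495


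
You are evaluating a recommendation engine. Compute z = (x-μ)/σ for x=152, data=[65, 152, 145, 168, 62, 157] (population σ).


μ = 124.8333, σ = 43.9144
z = (152 - 124.8333)/43.9144 = 0.6186

0.6186


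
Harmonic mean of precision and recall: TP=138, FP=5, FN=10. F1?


Precision = 138/143 = 0.965
Recall = 138/148 = 0.9324
F1 = 2·P·R/(P+R) = 2·TP/(2·TP+FP+FN) = 276/(276+5+10) = 276/291 = 0.9485

0.9485


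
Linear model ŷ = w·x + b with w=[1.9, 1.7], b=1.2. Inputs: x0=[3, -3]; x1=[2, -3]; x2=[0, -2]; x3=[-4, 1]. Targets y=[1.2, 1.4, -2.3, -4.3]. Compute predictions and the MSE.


ŷ0 = (1.9)·(3) + (1.7)·(-3) + 1.2 = 1.8
ŷ1 = (1.9)·(2) + (1.7)·(-3) + 1.2 = -0.1
ŷ2 = (1.9)·(0) + (1.7)·(-2) + 1.2 = -2.2
ŷ3 = (1.9)·(-4) + (1.7)·(1) + 1.2 = -4.7
errors² = [0.36, 2.25, 0.01, 0.16]
MSE = 2.7800/4 = 0.695

0.695


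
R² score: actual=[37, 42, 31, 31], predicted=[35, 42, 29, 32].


ȳ = 35.25
SS_res = Σ(y-ŷ)² = 9
SS_tot = Σ(y-ȳ)² = 84.75
R² = 1 - SS_res/SS_tot = 1 - 0.1062 = 0.8938

0.8938


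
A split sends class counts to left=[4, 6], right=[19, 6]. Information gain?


Parent = [23, 12], H_parent = 0.9275
H_left = 0.971 (n=10), H_right = 0.795 (n=25)
H_children = (10/35)·0.971 + (25/35)·0.795 = 0.8453
IG = 0.9275 - 0.8453 = 0.0822

0.0822


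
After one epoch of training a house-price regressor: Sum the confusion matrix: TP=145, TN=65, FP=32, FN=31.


Total = TP + TN + FP + FN
= 145 + 65 + 32 + 31
= 273
(Predicted positive: 177, predicted negative: 96)

273


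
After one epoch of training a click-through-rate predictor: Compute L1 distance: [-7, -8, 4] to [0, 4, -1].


d = |-7-0| + |-8-4| + |4+ 1|
  = 7 + 12 + 5
  = 24

24


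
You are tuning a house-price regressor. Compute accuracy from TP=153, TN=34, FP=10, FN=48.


Accuracy = (TP+TN)/(TP+TN+FP+FN)
= (153+34)/(245)
= 187/245 = 76.33%

76.33%


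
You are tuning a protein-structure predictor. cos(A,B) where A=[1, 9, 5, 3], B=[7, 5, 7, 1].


A·B = 1·7 + 9·5 + 5·7 + 3·1 = 90
‖A‖ = √116 = 10.7703, ‖B‖ = √124 = 11.1355
cos = 90/(√116·√124) = 90/√14384 = 0.7504

0.7504


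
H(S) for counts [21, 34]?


Probabilities: [21/55, 34/55] ≈ [0.3818, 0.6182]
H = -((21/55)·log₂(21/55) + (34/55)·log₂(34/55))
  = 0.9593 bits

0.9593 bits


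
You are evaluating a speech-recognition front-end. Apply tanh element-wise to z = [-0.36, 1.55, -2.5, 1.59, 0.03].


tanh(-0.36) = -0.3452
tanh(1.55) = 0.9138
tanh(-2.5) = -0.9866
tanh(1.59) = 0.9201
tanh(0.03) = 0.03
result = [-0.3452, 0.9138, -0.9866, 0.9201, 0.03]

[-0.3452, 0.9138, -0.9866, 0.9201, 0.03]


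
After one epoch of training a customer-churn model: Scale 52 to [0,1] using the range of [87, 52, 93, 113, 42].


min=42, max=113
(52-42)/(113-42) = 10/71 = 0.1408

0.1408


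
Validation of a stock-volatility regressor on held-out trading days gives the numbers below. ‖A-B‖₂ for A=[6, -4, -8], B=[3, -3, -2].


d = √((6-3)² + (-4+ 3)² + (-8+ 2)²)
  = √(9 + 1 + 36)
  = √46 = 6.7823

6.7823


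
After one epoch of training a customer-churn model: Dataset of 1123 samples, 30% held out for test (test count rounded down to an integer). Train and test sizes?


Test = ⌊1123·30/100⌋ = 336
Train = 1123 - 336 = 787

Train: 787, Test: 336


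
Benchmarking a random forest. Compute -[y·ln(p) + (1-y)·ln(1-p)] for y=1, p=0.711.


BCE = -[y·ln(p) + (1-y)·ln(1-p)]
= -1·ln(0.711) - 0
= -ln(0.711) = 0.3411

0.3411


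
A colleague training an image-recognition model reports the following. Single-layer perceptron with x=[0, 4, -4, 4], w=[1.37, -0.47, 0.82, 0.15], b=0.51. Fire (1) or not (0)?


z = (0)·(1.37) + (4)·(-0.47) + (-4)·(0.82) + (4)·(0.15) + 0.51
  = -4.05
step(z) = 0 (z<0)

0


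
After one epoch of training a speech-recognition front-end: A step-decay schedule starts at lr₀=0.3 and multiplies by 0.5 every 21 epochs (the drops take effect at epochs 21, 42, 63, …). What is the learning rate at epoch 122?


n_drops = ⌊122/21⌋ = 5
lr = 0.3·0.5^5 = 0.3·0.03125 = 0.009375

0.009375


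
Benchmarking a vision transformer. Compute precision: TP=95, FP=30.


Precision = TP/(TP+FP)
= 95/(95+30)
= 95/125 = 76.0%

76.0%


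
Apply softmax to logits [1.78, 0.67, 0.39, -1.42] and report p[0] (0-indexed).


Exponentials: e^1.78=5.9299, e^0.67=1.9542, e^0.39=1.477, e^-1.42=0.2417
Sum = 9.6028
Softmax = [0.6175, 0.2035, 0.1538, 0.0252]
p[0] = 5.9299/9.6028 = 0.6175

0.6175


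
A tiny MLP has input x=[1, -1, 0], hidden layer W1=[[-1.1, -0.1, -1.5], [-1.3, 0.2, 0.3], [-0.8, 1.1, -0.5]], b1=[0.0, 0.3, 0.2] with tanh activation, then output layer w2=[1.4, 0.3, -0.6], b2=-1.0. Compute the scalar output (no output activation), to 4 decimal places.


z1[0] = (-1.1)·(1) + (-0.1)·(-1) + (-1.5)·(0) + 0.0 = -1.0
z1[1] = (-1.3)·(1) + (0.2)·(-1) + (0.3)·(0) + 0.3 = -1.2
z1[2] = (-0.8)·(1) + (1.1)·(-1) + (-0.5)·(0) + 0.2 = -1.7
h = tanh(z1) = [-0.7616, -0.8337, -0.9354]
output = (1.4)·(-0.7616) + (0.3)·(-0.8337) + (-0.6)·(-0.9354) - 1.0 = -1.7551

-1.7551


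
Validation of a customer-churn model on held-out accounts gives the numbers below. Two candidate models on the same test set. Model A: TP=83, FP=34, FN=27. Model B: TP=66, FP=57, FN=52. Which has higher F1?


Model A: P=83/117=0.7094, R=83/110=0.7545, F1=2PR/(P+R)=2TP/(2TP+FP+FN)=166/227=0.7313
Model B: P=66/123=0.5366, R=66/118=0.5593, F1=2PR/(P+R)=2TP/(2TP+FP+FN)=132/241=0.5477
0.7313 > 0.5477 → Model A

Model A


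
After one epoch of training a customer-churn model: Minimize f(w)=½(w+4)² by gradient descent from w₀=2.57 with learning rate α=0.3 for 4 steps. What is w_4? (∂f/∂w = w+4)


step 1: grad = 2.57+4 = 6.57; w = 2.57 - 0.3·(6.57) = 0.599
step 2: grad = 0.599+4 = 4.599; w = 0.599 - 0.3·(4.599) = -0.7807
step 3: grad = -0.7807+4 = 3.2193; w = -0.7807 - 0.3·(3.2193) = -1.74649
step 4: grad = -1.74649+4 = 2.25351; w = -1.74649 - 0.3·(2.25351) = -2.422543

-2.422543


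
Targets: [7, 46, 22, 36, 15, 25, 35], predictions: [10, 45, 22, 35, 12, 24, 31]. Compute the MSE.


Squared errors: (7-10)²=9, (46-45)²=1, (22-22)²=0, (36-35)²=1, (15-12)²=9, (25-24)²=1, (35-31)²=16
Sum = 37
MSE = 37/7 = 37/7

37/7


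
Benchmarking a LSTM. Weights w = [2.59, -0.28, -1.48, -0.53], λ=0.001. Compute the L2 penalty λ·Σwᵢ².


‖w‖₂² = (2.59)² + (-0.28)² + (-1.48)² + (-0.53)²
     = 6.7081 + 0.0784 + 2.1904 + 0.2809
     = 9.2578
λ·‖w‖₂² = 0.001·9.2578 = 0.009258

0.009258


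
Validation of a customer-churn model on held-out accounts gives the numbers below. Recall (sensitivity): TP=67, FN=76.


Recall = TP/(TP+FN)
= 67/(67+76)
= 67/143 = 46.85%

46.85%


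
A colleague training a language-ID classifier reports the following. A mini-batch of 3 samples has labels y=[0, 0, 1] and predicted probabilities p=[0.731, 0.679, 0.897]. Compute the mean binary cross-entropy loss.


L[0] = -ln(1-0.731) = -ln(0.269) = 1.313
L[1] = -ln(1-0.679) = -ln(0.321) = 1.1363
L[2] = -ln(0.897) = 0.1087
mean = (1.313 + 1.1363 + 0.1087)/3 = 0.8527

0.8527


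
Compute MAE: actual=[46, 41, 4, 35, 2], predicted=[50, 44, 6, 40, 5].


Absolute errors: |46-50|=4, |41-44|=3, |4-6|=2, |35-40|=5, |2-5|=3
Sum = 17
MAE = 17/5 = 17/5

17/5


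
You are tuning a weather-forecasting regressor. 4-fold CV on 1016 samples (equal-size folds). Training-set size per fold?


Fold size = 1016/4 = 254
Training per fold = 1016 - 254 = 762

762


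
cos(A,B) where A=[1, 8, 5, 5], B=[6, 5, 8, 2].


A·B = 1·6 + 8·5 + 5·8 + 5·2 = 96
‖A‖ = √115 = 10.7238, ‖B‖ = √129 = 11.3578
cos = 96/(√115·√129) = 96/√14835 = 0.7882

0.7882


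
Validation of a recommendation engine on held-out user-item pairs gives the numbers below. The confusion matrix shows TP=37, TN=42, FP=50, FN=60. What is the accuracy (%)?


Accuracy = (TP+TN)/(TP+TN+FP+FN)
= (37+42)/(189)
= 79/189 = 41.8%

41.8%


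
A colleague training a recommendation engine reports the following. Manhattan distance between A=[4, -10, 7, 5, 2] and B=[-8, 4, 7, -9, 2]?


d = |4+ 8| + |-10-4| + |7-7| + |5+ 9| + |2-2|
  = 12 + 14 + 0 + 14 + 0
  = 40

40


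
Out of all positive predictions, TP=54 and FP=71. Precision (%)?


Precision = TP/(TP+FP)
= 54/(54+71)
= 54/125 = 43.2%

43.2%


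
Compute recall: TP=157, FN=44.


Recall = TP/(TP+FN)
= 157/(157+44)
= 157/201 = 78.11%

78.11%


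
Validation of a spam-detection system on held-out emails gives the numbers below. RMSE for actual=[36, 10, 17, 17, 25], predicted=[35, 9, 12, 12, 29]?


MSE = 68/5 = 13.6
RMSE = √(68/5) = 3.6878

3.6878


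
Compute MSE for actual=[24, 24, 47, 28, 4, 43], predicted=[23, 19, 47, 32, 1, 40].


Squared errors: (24-23)²=1, (24-19)²=25, (47-47)²=0, (28-32)²=16, (4-1)²=9, (43-40)²=9
Sum = 60
MSE = 60/6 = 10

10


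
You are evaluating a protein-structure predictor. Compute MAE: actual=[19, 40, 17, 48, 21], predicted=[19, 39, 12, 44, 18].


Absolute errors: |19-19|=0, |40-39|=1, |17-12|=5, |48-44|=4, |21-18|=3
Sum = 13
MAE = 13/5 = 13/5

13/5


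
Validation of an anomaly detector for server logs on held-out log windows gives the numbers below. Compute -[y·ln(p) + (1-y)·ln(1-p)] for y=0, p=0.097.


BCE = -[y·ln(p) + (1-y)·ln(1-p)]
= -0 - 1·ln(1-0.097)
= -ln(0.903) = 0.102

0.102


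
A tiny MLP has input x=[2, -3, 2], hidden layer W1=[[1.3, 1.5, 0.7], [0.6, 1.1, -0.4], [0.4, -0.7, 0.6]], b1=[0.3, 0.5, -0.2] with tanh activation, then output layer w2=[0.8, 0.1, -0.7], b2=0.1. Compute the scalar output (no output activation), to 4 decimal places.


z1[0] = (1.3)·(2) + (1.5)·(-3) + (0.7)·(2) + 0.3 = -0.2
z1[1] = (0.6)·(2) + (1.1)·(-3) + (-0.4)·(2) + 0.5 = -2.4
z1[2] = (0.4)·(2) + (-0.7)·(-3) + (0.6)·(2) - 0.2 = 3.9
h = tanh(z1) = [-0.1974, -0.9837, 0.9992]
output = (0.8)·(-0.1974) + (0.1)·(-0.9837) + (-0.7)·(0.9992) + 0.1 = -0.8557

-0.8557


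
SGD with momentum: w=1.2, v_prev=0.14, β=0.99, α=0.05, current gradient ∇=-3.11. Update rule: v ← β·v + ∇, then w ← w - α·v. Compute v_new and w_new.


v_new = 0.99·0.14 - 3.11 = 0.1386 - 3.11 = -2.9714
w_new = 1.2 - 0.05·-2.9714 = 1.2 + 0.14857 = 1.34857

v_new=-2.9714, w_new=1.34857


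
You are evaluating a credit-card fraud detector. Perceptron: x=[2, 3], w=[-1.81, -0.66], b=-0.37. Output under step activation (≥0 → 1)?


z = (2)·(-1.81) + (3)·(-0.66) - 0.37
  = -5.97
step(z) = 0 (z<0)

0


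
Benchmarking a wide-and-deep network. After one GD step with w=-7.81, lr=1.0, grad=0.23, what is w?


w_new = w - α·∇
= -7.81 - 1.0·0.23
= -7.81 - 0.23
= -8.04

-8.04


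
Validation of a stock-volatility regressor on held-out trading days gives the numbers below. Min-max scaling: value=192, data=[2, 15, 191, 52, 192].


min=2, max=192
(192-2)/(192-2) = 190/190 = 1.0

1.0


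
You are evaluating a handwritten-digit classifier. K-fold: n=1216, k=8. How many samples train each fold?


Fold size = 1216/8 = 152
Training per fold = 1216 - 152 = 1064

1064


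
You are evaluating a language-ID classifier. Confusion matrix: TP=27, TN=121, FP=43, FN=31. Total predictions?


Total = TP + TN + FP + FN
= 27 + 121 + 43 + 31
= 222
(Predicted positive: 70, predicted negative: 152)

222


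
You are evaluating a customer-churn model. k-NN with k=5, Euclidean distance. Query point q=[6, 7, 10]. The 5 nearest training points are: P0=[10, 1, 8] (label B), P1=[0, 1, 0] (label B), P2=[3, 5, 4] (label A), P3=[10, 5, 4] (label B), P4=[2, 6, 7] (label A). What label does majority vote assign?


d(q,P0) = 7.4833  (label B)
d(q,P1) = 13.1149  (label B)
d(q,P2) = 7.0  (label A)
d(q,P3) = 7.4833  (label B)
d(q,P4) = 5.099  (label A)
Votes: A=2, B=3
Majority → B

B


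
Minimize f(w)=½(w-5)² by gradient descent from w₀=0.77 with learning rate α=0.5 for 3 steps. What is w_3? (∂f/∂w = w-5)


step 1: grad = 0.77-5 = -4.23; w = 0.77 - 0.5·(-4.23) = 2.885
step 2: grad = 2.885-5 = -2.115; w = 2.885 - 0.5·(-2.115) = 3.9425
step 3: grad = 3.9425-5 = -1.0575; w = 3.9425 - 0.5·(-1.0575) = 4.47125

4.47125


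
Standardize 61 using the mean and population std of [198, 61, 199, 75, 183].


μ = 143.2, σ = 61.8204
z = (61 - 143.2)/61.8204 = -1.3297

-1.3297


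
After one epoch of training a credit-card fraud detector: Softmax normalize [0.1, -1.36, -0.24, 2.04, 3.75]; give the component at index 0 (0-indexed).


Exponentials: e^0.1=1.1052, e^-1.36=0.2567, e^-0.24=0.7866, e^2.04=7.6906, e^3.75=42.5211
Sum = 52.3602
Softmax = [0.0211, 0.0049, 0.015, 0.1469, 0.8121]
p[0] = 1.1052/52.3602 = 0.0211

0.0211


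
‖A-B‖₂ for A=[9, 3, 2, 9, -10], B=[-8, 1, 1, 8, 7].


d = √((9+ 8)² + (3-1)² + (2-1)² + (9-8)² + (-10-7)²)
  = √(289 + 4 + 1 + 1 + 289)
  = √584 = 24.1661

24.1661


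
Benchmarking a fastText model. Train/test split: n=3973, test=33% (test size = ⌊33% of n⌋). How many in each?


Test = ⌊3973·33/100⌋ = 1311
Train = 3973 - 1311 = 2662

Train: 2662, Test: 1311


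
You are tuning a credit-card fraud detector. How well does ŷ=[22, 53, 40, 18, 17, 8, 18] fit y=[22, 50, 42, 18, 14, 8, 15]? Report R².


ȳ = 24.1429
SS_res = Σ(y-ŷ)² = 31
SS_tot = Σ(y-ȳ)² = 1476.86
R² = 1 - SS_res/SS_tot = 1 - 0.021 = 0.979

0.979


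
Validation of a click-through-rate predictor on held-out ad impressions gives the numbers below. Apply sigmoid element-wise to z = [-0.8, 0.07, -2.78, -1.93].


σ(-0.8) = 1/(1+e^0.8) = 0.31
σ(0.07) = 1/(1+e^-0.07) = 0.5175
σ(-2.78) = 1/(1+e^2.78) = 0.0584
σ(-1.93) = 1/(1+e^1.93) = 0.1268
result = [0.31, 0.5175, 0.0584, 0.1268]

[0.31, 0.5175, 0.0584, 0.1268]


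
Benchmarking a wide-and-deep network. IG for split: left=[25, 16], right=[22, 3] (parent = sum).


Parent = [47, 19], H_parent = 0.866
H_left = 0.965 (n=41), H_right = 0.5294 (n=25)
H_children = (41/66)·0.965 + (25/66)·0.5294 = 0.8
IG = 0.866 - 0.8 = 0.066

0.066


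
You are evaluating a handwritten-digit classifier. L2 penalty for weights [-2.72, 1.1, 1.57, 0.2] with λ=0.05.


‖w‖₂² = (-2.72)² + (1.1)² + (1.57)² + (0.2)²
     = 7.3984 + 1.21 + 2.4649 + 0.04
     = 11.1133
λ·‖w‖₂² = 0.05·11.1133 = 0.555665

0.555665


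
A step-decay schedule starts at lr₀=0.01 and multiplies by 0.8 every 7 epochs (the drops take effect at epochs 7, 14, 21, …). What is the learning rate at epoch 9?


n_drops = ⌊9/7⌋ = 1
lr = 0.01·0.8^1 = 0.01·0.8 = 0.008

0.008


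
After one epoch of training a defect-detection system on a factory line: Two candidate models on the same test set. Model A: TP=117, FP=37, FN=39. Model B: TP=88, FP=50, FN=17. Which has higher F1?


Model A: P=117/154=0.7597, R=117/156=0.75, F1=2PR/(P+R)=2TP/(2TP+FP+FN)=234/310=0.7548
Model B: P=88/138=0.6377, R=88/105=0.8381, F1=2PR/(P+R)=2TP/(2TP+FP+FN)=176/243=0.7243
0.7548 > 0.7243 → Model A

Model A


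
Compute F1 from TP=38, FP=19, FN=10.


Precision = 38/57 = 0.6667
Recall = 38/48 = 0.7917
F1 = 2·P·R/(P+R) = 2·TP/(2·TP+FP+FN) = 76/(76+19+10) = 76/105 = 0.7238

0.7238


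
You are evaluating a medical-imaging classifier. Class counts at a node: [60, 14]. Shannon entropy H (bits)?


Probabilities: [60/74, 14/74] ≈ [0.8108, 0.1892]
H = -((60/74)·log₂(60/74) + (14/74)·log₂(14/74))
  = 0.6998 bits

0.6998 bits


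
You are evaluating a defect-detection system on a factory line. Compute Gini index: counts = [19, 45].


Probabilities: [19/64, 45/64] ≈ [0.2969, 0.7031]
Σpᵢ² = (361 + 2025)/64² = 2386/4096
Gini = 1 - Σpᵢ² = 1 - 2386/4096 = 0.4175

0.4175


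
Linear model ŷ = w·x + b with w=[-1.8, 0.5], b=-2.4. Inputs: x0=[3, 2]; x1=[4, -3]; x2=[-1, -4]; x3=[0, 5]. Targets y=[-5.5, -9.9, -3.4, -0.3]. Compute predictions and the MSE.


ŷ0 = (-1.8)·(3) + (0.5)·(2) - 2.4 = -6.8
ŷ1 = (-1.8)·(4) + (0.5)·(-3) - 2.4 = -11.1
ŷ2 = (-1.8)·(-1) + (0.5)·(-4) - 2.4 = -2.6
ŷ3 = (-1.8)·(0) + (0.5)·(5) - 2.4 = 0.1
errors² = [1.69, 1.44, 0.64, 0.16]
MSE = 3.9300/4 = 0.9825

0.9825


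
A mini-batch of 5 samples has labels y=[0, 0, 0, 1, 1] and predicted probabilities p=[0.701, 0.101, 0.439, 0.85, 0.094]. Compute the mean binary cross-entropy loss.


L[0] = -ln(1-0.701) = -ln(0.299) = 1.2073
L[1] = -ln(1-0.101) = -ln(0.899) = 0.1065
L[2] = -ln(1-0.439) = -ln(0.561) = 0.578
L[3] = -ln(0.85) = 0.1625
L[4] = -ln(0.094) = 2.3645
mean = (1.2073 + 0.1065 + 0.578 + 0.1625 + 2.3645)/5 = 0.8838

0.8838


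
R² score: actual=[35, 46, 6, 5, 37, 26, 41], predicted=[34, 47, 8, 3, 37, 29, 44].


ȳ = 28
SS_res = Σ(y-ŷ)² = 28
SS_tot = Σ(y-ȳ)² = 1640
R² = 1 - SS_res/SS_tot = 1 - 0.0171 = 0.9829

0.9829


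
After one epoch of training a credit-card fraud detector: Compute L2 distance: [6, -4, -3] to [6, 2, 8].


d = √((6-6)² + (-4-2)² + (-3-8)²)
  = √(0 + 36 + 121)
  = √157 = 12.53

12.53


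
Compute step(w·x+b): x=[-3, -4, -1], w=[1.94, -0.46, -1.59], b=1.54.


z = (-3)·(1.94) + (-4)·(-0.46) + (-1)·(-1.59) + 1.54
  = -0.85
step(z) = 0 (z<0)

0


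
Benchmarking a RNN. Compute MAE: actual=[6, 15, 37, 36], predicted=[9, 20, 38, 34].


Absolute errors: |6-9|=3, |15-20|=5, |37-38|=1, |36-34|=2
Sum = 11
MAE = 11/4 = 11/4

11/4


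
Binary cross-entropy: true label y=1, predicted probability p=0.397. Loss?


BCE = -[y·ln(p) + (1-y)·ln(1-p)]
= -1·ln(0.397) - 0
= -ln(0.397) = 0.9238

0.9238


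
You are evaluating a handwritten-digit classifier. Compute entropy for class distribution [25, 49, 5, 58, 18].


Probabilities: [25/155, 49/155, 5/155, 58/155, 18/155] ≈ [0.1613, 0.3161, 0.0323, 0.3742, 0.1161]
H = -((25/155)·log₂(25/155) + (49/155)·log₂(49/155) + (5/155)·log₂(5/155) + (58/155)·log₂(58/155) + (18/155)·log₂(18/155))
  = 2.001 bits

2.001 bits


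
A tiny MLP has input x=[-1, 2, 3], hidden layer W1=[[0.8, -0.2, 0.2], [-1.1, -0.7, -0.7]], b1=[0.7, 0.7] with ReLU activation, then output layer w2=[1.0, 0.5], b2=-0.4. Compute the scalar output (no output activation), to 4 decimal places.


z1[0] = (0.8)·(-1) + (-0.2)·(2) + (0.2)·(3) + 0.7 = 0.1
z1[1] = (-1.1)·(-1) + (-0.7)·(2) + (-0.7)·(3) + 0.7 = -1.7
h = ReLU(z1) = [0.1, 0.0]
output = (1.0)·(0.1) + (0.5)·(0.0) - 0.4 = -0.3

-0.3


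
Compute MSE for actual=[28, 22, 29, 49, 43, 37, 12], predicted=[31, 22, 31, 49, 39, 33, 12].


Squared errors: (28-31)²=9, (22-22)²=0, (29-31)²=4, (49-49)²=0, (43-39)²=16, (37-33)²=16, (12-12)²=0
Sum = 45
MSE = 45/7 = 45/7

45/7


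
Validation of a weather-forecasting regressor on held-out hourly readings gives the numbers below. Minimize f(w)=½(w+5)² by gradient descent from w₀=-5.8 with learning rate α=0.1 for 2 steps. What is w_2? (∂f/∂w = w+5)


step 1: grad = -5.8+5 = -0.8; w = -5.8 - 0.1·(-0.8) = -5.72
step 2: grad = -5.72+5 = -0.72; w = -5.72 - 0.1·(-0.72) = -5.648

-5.648


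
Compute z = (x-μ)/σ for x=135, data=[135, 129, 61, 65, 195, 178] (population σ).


μ = 127.1667, σ = 50.8148
z = (135 - 127.1667)/50.8148 = 0.1542

0.1542


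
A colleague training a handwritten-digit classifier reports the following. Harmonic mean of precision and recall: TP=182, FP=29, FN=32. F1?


Precision = 182/211 = 0.8626
Recall = 182/214 = 0.8505
F1 = 2·P·R/(P+R) = 2·TP/(2·TP+FP+FN) = 364/(364+29+32) = 364/425 = 0.8565

0.8565


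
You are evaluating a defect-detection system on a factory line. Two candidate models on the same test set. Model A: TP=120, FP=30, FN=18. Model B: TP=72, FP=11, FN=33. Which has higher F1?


Model A: P=120/150=0.8, R=120/138=0.8696, F1=2PR/(P+R)=2TP/(2TP+FP+FN)=240/288=0.8333
Model B: P=72/83=0.8675, R=72/105=0.6857, F1=2PR/(P+R)=2TP/(2TP+FP+FN)=144/188=0.766
0.8333 > 0.766 → Model A

Model A


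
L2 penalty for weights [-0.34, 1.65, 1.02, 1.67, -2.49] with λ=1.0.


‖w‖₂² = (-0.34)² + (1.65)² + (1.02)² + (1.67)² + (-2.49)²
     = 0.1156 + 2.7225 + 1.0404 + 2.7889 + 6.2001
     = 12.8675
λ·‖w‖₂² = 1.0·12.8675 = 12.8675

12.8675


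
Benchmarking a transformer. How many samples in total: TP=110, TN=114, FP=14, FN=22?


Total = TP + TN + FP + FN
= 110 + 114 + 14 + 22
= 260
(Predicted positive: 124, predicted negative: 136)

260


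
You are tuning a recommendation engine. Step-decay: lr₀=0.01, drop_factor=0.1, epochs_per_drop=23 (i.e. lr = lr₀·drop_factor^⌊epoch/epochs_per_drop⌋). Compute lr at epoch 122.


n_drops = ⌊122/23⌋ = 5
lr = 0.01·0.1^5 = 0.01·0.00001 = 0.0000001

0.0000001


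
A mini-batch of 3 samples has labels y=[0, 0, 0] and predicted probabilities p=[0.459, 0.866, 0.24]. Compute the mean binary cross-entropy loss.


L[0] = -ln(1-0.459) = -ln(0.541) = 0.6143
L[1] = -ln(1-0.866) = -ln(0.134) = 2.0099
L[2] = -ln(1-0.24) = -ln(0.76) = 0.2744
mean = (0.6143 + 2.0099 + 0.2744)/3 = 0.9662

0.9662


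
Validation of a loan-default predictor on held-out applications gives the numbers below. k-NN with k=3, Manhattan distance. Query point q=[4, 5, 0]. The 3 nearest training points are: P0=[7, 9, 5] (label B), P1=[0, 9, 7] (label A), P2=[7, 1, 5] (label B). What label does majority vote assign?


d(q,P0) = 12  (label B)
d(q,P1) = 15  (label A)
d(q,P2) = 12  (label B)
Votes: A=1, B=2
Majority → B

B


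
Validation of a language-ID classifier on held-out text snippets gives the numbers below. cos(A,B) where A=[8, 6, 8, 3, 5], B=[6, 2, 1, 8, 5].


A·B = 8·6 + 6·2 + 8·1 + 3·8 + 5·5 = 117
‖A‖ = √198 = 14.0712, ‖B‖ = √130 = 11.4018
cos = 117/(√198·√130) = 117/√25740 = 0.7293

0.7293


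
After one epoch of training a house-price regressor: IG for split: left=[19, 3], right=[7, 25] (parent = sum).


Parent = [26, 28], H_parent = 0.999
H_left = 0.5746 (n=22), H_right = 0.7579 (n=32)
H_children = (22/54)·0.5746 + (32/54)·0.7579 = 0.6832
IG = 0.999 - 0.6832 = 0.3158

0.3158


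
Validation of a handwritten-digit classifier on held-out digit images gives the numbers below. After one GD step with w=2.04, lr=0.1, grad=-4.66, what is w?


w_new = w - α·∇
= 2.04 - 0.1·-4.66
= 2.04 + 0.466
= 2.506

2.506


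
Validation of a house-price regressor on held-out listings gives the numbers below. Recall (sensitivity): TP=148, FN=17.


Recall = TP/(TP+FN)
= 148/(148+17)
= 148/165 = 89.7%

89.7%


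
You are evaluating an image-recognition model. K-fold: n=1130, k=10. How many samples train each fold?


Fold size = 1130/10 = 113
Training per fold = 1130 - 113 = 1017

1017


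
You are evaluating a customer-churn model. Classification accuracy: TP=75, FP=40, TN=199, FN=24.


Accuracy = (TP+TN)/(TP+TN+FP+FN)
= (75+199)/(338)
= 274/338 = 81.07%

81.07%


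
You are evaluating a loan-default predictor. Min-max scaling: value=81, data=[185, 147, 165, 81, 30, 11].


min=11, max=185
(81-11)/(185-11) = 70/174 = 0.4023

0.4023


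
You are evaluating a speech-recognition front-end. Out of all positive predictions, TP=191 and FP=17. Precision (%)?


Precision = TP/(TP+FP)
= 191/(191+17)
= 191/208 = 91.83%

91.83%


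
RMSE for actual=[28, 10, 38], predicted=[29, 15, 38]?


MSE = 26/3 = 8.6667
RMSE = √(26/3) = 2.9439

2.9439


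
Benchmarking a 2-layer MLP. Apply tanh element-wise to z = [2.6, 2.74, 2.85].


tanh(2.6) = 0.989
tanh(2.74) = 0.9917
tanh(2.85) = 0.9933
result = [0.989, 0.9917, 0.9933]

[0.989, 0.9917, 0.9933]


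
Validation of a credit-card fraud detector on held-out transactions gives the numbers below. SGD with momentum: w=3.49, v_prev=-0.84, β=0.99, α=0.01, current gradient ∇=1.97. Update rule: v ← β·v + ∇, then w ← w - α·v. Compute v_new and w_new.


v_new = 0.99·-0.84 + 1.97 = -0.8316 + 1.97 = 1.1384
w_new = 3.49 - 0.01·1.1384 = 3.49 - 0.011384 = 3.478616

v_new=1.1384, w_new=3.478616


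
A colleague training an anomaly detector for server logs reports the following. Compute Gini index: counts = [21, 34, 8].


Probabilities: [21/63, 34/63, 8/63] ≈ [0.3333, 0.5397, 0.127]
Σpᵢ² = (441 + 1156 + 64)/63² = 1661/3969
Gini = 1 - Σpᵢ² = 1 - 1661/3969 = 0.5815

0.5815


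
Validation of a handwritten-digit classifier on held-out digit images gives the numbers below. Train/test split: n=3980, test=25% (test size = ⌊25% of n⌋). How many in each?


Test = ⌊3980·25/100⌋ = 995
Train = 3980 - 995 = 2985

Train: 2985, Test: 995


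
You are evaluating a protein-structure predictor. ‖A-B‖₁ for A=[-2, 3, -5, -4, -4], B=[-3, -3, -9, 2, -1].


d = |-2+ 3| + |3+ 3| + |-5+ 9| + |-4-2| + |-4+ 1|
  = 1 + 6 + 4 + 6 + 3
  = 20

20


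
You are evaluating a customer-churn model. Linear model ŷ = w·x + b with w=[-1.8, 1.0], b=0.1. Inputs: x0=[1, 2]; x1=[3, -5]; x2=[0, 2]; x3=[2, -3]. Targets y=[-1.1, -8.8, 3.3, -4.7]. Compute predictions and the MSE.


ŷ0 = (-1.8)·(1) + (1.0)·(2) + 0.1 = 0.3
ŷ1 = (-1.8)·(3) + (1.0)·(-5) + 0.1 = -10.3
ŷ2 = (-1.8)·(0) + (1.0)·(2) + 0.1 = 2.1
ŷ3 = (-1.8)·(2) + (1.0)·(-3) + 0.1 = -6.5
errors² = [1.96, 2.25, 1.44, 3.24]
MSE = 8.8900/4 = 2.2225

2.2225


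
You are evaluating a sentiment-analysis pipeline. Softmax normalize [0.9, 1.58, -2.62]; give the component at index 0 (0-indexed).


Exponentials: e^0.9=2.4596, e^1.58=4.855, e^-2.62=0.0728
Sum = 7.3874
Softmax = [0.3329, 0.6572, 0.0099]
p[0] = 2.4596/7.3874 = 0.3329

0.3329


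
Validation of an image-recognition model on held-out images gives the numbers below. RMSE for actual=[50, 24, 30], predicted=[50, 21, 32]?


MSE = 13/3 = 4.3333
RMSE = √(13/3) = 2.0817

2.0817


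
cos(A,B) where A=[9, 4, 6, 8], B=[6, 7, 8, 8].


A·B = 9·6 + 4·7 + 6·8 + 8·8 = 194
‖A‖ = √197 = 14.0357, ‖B‖ = √213 = 14.5945
cos = 194/(√197·√213) = 194/√41961 = 0.9471

0.9471


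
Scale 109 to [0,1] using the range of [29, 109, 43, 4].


min=4, max=109
(109-4)/(109-4) = 105/105 = 1.0

1.0


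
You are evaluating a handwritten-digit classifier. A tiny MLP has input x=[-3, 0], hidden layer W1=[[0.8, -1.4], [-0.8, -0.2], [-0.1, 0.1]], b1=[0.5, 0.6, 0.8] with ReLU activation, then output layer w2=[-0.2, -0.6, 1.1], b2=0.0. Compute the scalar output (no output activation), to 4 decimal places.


z1[0] = (0.8)·(-3) + (-1.4)·(0) + 0.5 = -1.9
z1[1] = (-0.8)·(-3) + (-0.2)·(0) + 0.6 = 3.0
z1[2] = (-0.1)·(-3) + (0.1)·(0) + 0.8 = 1.1
h = ReLU(z1) = [0.0, 3.0, 1.1]
output = (-0.2)·(0.0) + (-0.6)·(3.0) + (1.1)·(1.1) + 0.0 = -0.59

-0.59


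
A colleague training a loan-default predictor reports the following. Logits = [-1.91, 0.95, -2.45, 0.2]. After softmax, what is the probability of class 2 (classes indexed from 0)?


Exponentials: e^-1.91=0.1481, e^0.95=2.5857, e^-2.45=0.0863, e^0.2=1.2214
Sum = 4.0415
Softmax = [0.0366, 0.6398, 0.0214, 0.3022]
p[2] = 0.0863/4.0415 = 0.0214

0.0214


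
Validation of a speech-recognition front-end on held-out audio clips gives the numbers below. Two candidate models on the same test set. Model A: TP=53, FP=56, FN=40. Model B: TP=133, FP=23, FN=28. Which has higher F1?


Model A: P=53/109=0.4862, R=53/93=0.5699, F1=2PR/(P+R)=2TP/(2TP+FP+FN)=106/202=0.5248
Model B: P=133/156=0.8526, R=133/161=0.8261, F1=2PR/(P+R)=2TP/(2TP+FP+FN)=266/317=0.8391
0.5248 < 0.8391 → Model B

Model B


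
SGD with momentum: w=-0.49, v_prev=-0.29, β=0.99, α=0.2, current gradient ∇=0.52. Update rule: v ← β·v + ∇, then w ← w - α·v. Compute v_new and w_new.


v_new = 0.99·-0.29 + 0.52 = -0.2871 + 0.52 = 0.2329
w_new = -0.49 - 0.2·0.2329 = -0.49 - 0.04658 = -0.53658

v_new=0.2329, w_new=-0.53658


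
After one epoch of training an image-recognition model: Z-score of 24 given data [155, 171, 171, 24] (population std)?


μ = 130.25, σ = 61.6903
z = (24 - 130.25)/61.6903 = -1.7223

-1.7223


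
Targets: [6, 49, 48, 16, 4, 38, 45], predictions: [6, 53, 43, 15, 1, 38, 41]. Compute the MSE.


Squared errors: (6-6)²=0, (49-53)²=16, (48-43)²=25, (16-15)²=1, (4-1)²=9, (38-38)²=0, (45-41)²=16
Sum = 67
MSE = 67/7 = 67/7

67/7


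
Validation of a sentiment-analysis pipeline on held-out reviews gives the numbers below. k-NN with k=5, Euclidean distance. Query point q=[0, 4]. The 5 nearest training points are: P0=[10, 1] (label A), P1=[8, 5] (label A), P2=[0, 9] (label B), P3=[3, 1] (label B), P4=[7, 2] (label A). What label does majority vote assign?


d(q,P0) = 10.4403  (label A)
d(q,P1) = 8.0623  (label A)
d(q,P2) = 5.0  (label B)
d(q,P3) = 4.2426  (label B)
d(q,P4) = 7.2801  (label A)
Votes: A=3, B=2
Majority → A

A


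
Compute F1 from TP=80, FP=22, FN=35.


Precision = 80/102 = 0.7843
Recall = 80/115 = 0.6957
F1 = 2·P·R/(P+R) = 2·TP/(2·TP+FP+FN) = 160/(160+22+35) = 160/217 = 0.7373

0.7373


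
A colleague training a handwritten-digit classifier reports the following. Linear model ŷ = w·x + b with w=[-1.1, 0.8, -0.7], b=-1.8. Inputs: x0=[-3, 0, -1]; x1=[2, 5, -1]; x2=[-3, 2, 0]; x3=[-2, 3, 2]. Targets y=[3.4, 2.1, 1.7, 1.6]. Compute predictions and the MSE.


ŷ0 = (-1.1)·(-3) + (0.8)·(0) + (-0.7)·(-1) - 1.8 = 2.2
ŷ1 = (-1.1)·(2) + (0.8)·(5) + (-0.7)·(-1) - 1.8 = 0.7
ŷ2 = (-1.1)·(-3) + (0.8)·(2) + (-0.7)·(0) - 1.8 = 3.1
ŷ3 = (-1.1)·(-2) + (0.8)·(3) + (-0.7)·(2) - 1.8 = 1.4
errors² = [1.44, 1.96, 1.96, 0.04]
MSE = 5.4000/4 = 1.35

1.35


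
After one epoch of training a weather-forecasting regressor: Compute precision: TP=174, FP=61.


Precision = TP/(TP+FP)
= 174/(174+61)
= 174/235 = 74.04%

74.04%


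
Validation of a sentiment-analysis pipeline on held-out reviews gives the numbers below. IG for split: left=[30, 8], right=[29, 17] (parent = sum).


Parent = [59, 25], H_parent = 0.8784
H_left = 0.7425 (n=38), H_right = 0.9503 (n=46)
H_children = (38/84)·0.7425 + (46/84)·0.9503 = 0.8563
IG = 0.8784 - 0.8563 = 0.0221

0.0221


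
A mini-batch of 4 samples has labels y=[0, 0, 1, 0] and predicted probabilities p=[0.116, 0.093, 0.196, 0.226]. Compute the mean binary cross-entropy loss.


L[0] = -ln(1-0.116) = -ln(0.884) = 0.1233
L[1] = -ln(1-0.093) = -ln(0.907) = 0.0976
L[2] = -ln(0.196) = 1.6296
L[3] = -ln(1-0.226) = -ln(0.774) = 0.2562
mean = (0.1233 + 0.0976 + 1.6296 + 0.2562)/4 = 0.5267

0.5267


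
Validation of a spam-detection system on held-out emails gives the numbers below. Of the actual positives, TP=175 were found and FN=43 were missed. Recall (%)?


Recall = TP/(TP+FN)
= 175/(175+43)
= 175/218 = 80.28%

80.28%


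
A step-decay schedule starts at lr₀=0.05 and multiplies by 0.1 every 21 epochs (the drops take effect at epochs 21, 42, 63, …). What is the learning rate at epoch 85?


n_drops = ⌊85/21⌋ = 4
lr = 0.05·0.1^4 = 0.05·0.0001 = 0.000005

0.000005


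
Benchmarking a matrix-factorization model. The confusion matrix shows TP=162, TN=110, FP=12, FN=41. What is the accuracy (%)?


Accuracy = (TP+TN)/(TP+TN+FP+FN)
= (162+110)/(325)
= 272/325 = 83.69%

83.69%


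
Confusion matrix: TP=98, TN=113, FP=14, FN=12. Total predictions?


Total = TP + TN + FP + FN
= 98 + 113 + 14 + 12
= 237
(Predicted positive: 112, predicted negative: 125)

237


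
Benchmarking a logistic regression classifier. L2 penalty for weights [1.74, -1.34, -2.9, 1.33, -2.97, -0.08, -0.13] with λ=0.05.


‖w‖₂² = (1.74)² + (-1.34)² + (-2.9)² + (1.33)² + (-2.97)² + (-0.08)² + (-0.13)²
     = 3.0276 + 1.7956 + 8.41 + 1.7689 + 8.8209 + 0.0064 + 0.0169
     = 23.8463
λ·‖w‖₂² = 0.05·23.8463 = 1.192315

1.192315


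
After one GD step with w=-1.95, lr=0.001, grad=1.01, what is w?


w_new = w - α·∇
= -1.95 - 0.001·1.01
= -1.95 - 0.00101
= -1.95101

-1.95101


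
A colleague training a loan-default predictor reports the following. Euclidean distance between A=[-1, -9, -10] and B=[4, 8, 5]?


d = √((-1-4)² + (-9-8)² + (-10-5)²)
  = √(25 + 289 + 225)
  = √539 = 23.2164

23.2164


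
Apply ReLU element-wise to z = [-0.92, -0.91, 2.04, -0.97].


ReLU(-0.92) = max(0, -0.92) = 0.0
ReLU(-0.91) = max(0, -0.91) = 0.0
ReLU(2.04) = max(0, 2.04) = 2.04
ReLU(-0.97) = max(0, -0.97) = 0.0
result = [0.0, 0.0, 2.04, 0.0]

[0.0, 0.0, 2.04, 0.0]


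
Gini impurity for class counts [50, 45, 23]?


Probabilities: [50/118, 45/118, 23/118] ≈ [0.4237, 0.3814, 0.1949]
Σpᵢ² = (2500 + 2025 + 529)/118² = 5054/13924
Gini = 1 - Σpᵢ² = 1 - 5054/13924 = 0.637

0.637


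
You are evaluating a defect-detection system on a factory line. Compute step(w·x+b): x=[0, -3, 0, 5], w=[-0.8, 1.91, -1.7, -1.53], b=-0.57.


z = (0)·(-0.8) + (-3)·(1.91) + (0)·(-1.7) + (5)·(-1.53) - 0.57
  = -13.95
step(z) = 0 (z<0)

0


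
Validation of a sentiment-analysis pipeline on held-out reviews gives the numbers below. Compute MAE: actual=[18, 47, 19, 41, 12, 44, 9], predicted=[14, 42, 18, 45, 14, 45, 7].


Absolute errors: |18-14|=4, |47-42|=5, |19-18|=1, |41-45|=4, |12-14|=2, |44-45|=1, |9-7|=2
Sum = 19
MAE = 19/7 = 19/7

19/7


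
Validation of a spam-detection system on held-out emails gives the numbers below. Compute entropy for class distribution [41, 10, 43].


Probabilities: [41/94, 10/94, 43/94] ≈ [0.4362, 0.1064, 0.4574]
H = -((41/94)·log₂(41/94) + (10/94)·log₂(10/94) + (43/94)·log₂(43/94))
  = 1.3822 bits

1.3822 bits


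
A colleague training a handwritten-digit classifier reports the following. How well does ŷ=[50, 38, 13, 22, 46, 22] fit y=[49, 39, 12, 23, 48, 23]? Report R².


ȳ = 32.3333
SS_res = Σ(y-ŷ)² = 9
SS_tot = Σ(y-ȳ)² = 1155.33
R² = 1 - SS_res/SS_tot = 1 - 0.0078 = 0.9922

0.9922


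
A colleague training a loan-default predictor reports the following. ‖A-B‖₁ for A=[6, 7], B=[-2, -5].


d = |6+ 2| + |7+ 5|
  = 8 + 12
  = 20

20


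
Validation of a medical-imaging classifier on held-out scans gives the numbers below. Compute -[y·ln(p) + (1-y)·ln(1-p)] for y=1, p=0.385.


BCE = -[y·ln(p) + (1-y)·ln(1-p)]
= -1·ln(0.385) - 0
= -ln(0.385) = 0.9545

0.9545


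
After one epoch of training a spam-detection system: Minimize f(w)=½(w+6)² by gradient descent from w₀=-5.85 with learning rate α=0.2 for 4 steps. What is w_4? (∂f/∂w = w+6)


step 1: grad = -5.85+6 = 0.15; w = -5.85 - 0.2·(0.15) = -5.88
step 2: grad = -5.88+6 = 0.12; w = -5.88 - 0.2·(0.12) = -5.904
step 3: grad = -5.904+6 = 0.096; w = -5.904 - 0.2·(0.096) = -5.9232
step 4: grad = -5.9232+6 = 0.0768; w = -5.9232 - 0.2·(0.0768) = -5.93856

-5.93856


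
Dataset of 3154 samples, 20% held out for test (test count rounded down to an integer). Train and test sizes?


Test = ⌊3154·20/100⌋ = 630
Train = 3154 - 630 = 2524

Train: 2524, Test: 630


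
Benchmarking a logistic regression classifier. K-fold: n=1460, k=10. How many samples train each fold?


Fold size = 1460/10 = 146
Training per fold = 1460 - 146 = 1314

1314


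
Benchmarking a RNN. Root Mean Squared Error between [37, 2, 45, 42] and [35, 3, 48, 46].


MSE = 30/4 = 7.5
RMSE = √(30/4) = 2.7386

2.7386


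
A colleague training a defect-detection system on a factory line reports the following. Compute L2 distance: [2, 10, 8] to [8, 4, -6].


d = √((2-8)² + (10-4)² + (8+ 6)²)
  = √(36 + 36 + 196)
  = √268 = 16.3707

16.3707


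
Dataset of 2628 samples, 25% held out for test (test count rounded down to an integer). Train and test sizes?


Test = ⌊2628·25/100⌋ = 657
Train = 2628 - 657 = 1971

Train: 1971, Test: 657


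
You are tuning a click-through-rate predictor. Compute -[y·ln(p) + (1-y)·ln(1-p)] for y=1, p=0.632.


BCE = -[y·ln(p) + (1-y)·ln(1-p)]
= -1·ln(0.632) - 0
= -ln(0.632) = 0.4589

0.4589


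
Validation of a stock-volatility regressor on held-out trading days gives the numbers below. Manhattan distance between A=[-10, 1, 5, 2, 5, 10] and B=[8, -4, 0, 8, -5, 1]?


d = |-10-8| + |1+ 4| + |5-0| + |2-8| + |5+ 5| + |10-1|
  = 18 + 5 + 5 + 6 + 10 + 9
  = 53

53


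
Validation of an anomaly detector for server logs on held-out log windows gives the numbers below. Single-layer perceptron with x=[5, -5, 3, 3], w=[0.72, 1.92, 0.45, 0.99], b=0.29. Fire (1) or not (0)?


z = (5)·(0.72) + (-5)·(1.92) + (3)·(0.45) + (3)·(0.99) + 0.29
  = -1.39
step(z) = 0 (z<0)

0


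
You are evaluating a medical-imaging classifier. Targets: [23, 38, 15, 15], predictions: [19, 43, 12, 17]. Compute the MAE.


Absolute errors: |23-19|=4, |38-43|=5, |15-12|=3, |15-17|=2
Sum = 14
MAE = 14/4 = 7/2

7/2


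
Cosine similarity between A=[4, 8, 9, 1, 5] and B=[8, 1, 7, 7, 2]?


A·B = 4·8 + 8·1 + 9·7 + 1·7 + 5·2 = 120
‖A‖ = √187 = 13.6748, ‖B‖ = √167 = 12.9228
cos = 120/(√187·√167) = 120/√31229 = 0.6791

0.6791


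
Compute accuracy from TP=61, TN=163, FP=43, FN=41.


Accuracy = (TP+TN)/(TP+TN+FP+FN)
= (61+163)/(308)
= 224/308 = 72.73%

72.73%


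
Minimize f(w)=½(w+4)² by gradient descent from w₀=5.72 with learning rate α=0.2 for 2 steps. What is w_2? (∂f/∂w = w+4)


step 1: grad = 5.72+4 = 9.72; w = 5.72 - 0.2·(9.72) = 3.776
step 2: grad = 3.776+4 = 7.776; w = 3.776 - 0.2·(7.776) = 2.2208

2.2208


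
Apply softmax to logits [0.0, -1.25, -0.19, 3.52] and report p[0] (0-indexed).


Exponentials: e^0.0=1, e^-1.25=0.2865, e^-0.19=0.827, e^3.52=33.7844
Sum = 35.8979
Softmax = [0.0279, 0.008, 0.023, 0.9411]
p[0] = 1/35.8979 = 0.0279

0.0279


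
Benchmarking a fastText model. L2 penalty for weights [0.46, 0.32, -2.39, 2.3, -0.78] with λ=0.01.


‖w‖₂² = (0.46)² + (0.32)² + (-2.39)² + (2.3)² + (-0.78)²
     = 0.2116 + 0.1024 + 5.7121 + 5.29 + 0.6084
     = 11.9245
λ·‖w‖₂² = 0.01·11.9245 = 0.119245

0.119245


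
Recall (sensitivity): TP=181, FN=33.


Recall = TP/(TP+FN)
= 181/(181+33)
= 181/214 = 84.58%

84.58%


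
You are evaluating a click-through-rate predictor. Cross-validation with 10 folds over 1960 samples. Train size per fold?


Fold size = 1960/10 = 196
Training per fold = 1960 - 196 = 1764

1764


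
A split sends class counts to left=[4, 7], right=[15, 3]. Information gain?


Parent = [19, 10], H_parent = 0.9294
H_left = 0.9457 (n=11), H_right = 0.65 (n=18)
H_children = (11/29)·0.9457 + (18/29)·0.65 = 0.7622
IG = 0.9294 - 0.7622 = 0.1672

0.1672


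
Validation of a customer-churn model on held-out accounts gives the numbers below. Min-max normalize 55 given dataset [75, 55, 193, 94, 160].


min=55, max=193
(55-55)/(193-55) = 0/138 = 0.0

0.0


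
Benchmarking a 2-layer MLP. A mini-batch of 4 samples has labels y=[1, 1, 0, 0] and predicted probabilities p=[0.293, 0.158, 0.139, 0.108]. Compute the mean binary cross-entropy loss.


L[0] = -ln(0.293) = 1.2276
L[1] = -ln(0.158) = 1.8452
L[2] = -ln(1-0.139) = -ln(0.861) = 0.1497
L[3] = -ln(1-0.108) = -ln(0.892) = 0.1143
mean = (1.2276 + 1.8452 + 0.1497 + 0.1143)/4 = 0.8342

0.8342


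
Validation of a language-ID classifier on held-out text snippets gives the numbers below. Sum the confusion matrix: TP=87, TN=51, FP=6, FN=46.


Total = TP + TN + FP + FN
= 87 + 51 + 6 + 46
= 190
(Predicted positive: 93, predicted negative: 97)

190
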